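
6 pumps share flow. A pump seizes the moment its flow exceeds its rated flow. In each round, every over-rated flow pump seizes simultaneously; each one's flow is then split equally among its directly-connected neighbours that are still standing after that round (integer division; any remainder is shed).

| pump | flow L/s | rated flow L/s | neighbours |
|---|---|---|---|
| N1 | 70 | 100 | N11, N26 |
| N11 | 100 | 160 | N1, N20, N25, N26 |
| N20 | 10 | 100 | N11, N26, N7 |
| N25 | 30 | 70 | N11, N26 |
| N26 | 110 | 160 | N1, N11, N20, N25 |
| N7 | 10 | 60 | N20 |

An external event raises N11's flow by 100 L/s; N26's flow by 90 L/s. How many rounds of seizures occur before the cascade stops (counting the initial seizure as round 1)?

Round 1 — N11 at 200 > 160; N26 at 200 > 160. N11, N26 seize.
  N11 sheds 200 L/s to N1, N20, N25: 66 each (2 lost).
    N1: 70+66 = 136 > 100
    N20: 10+66 = 76 ≤ 100
    N25: 30+66 = 96 > 70
  N26 sheds 200 L/s to N1, N20, N25: 66 each (2 lost).
    N1: 136+66 = 202 > 100
    N20: 76+66 = 142 > 100
    N25: 96+66 = 162 > 70
Round 2 — N1, N20, N25 seize.
  N1 sheds 202 L/s: no online neighbours, lost.
  N20 sheds 142 L/s to N7: 142 each.
    N7: 10+142 = 152 > 60
  N25 sheds 162 L/s: no online neighbours, lost.
Round 3 — N7 seizes.
  N7 sheds 152 L/s: no online neighbours, lost.
No further seizures.

3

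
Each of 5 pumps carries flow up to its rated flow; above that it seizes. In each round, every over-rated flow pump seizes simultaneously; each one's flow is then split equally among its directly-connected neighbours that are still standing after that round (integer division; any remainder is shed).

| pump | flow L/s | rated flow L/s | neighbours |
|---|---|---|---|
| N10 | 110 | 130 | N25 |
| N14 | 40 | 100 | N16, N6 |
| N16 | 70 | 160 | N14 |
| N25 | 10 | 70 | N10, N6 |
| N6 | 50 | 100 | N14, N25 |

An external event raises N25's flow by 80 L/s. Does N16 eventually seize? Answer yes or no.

no

Round 1 — N25 at 90 > 70. N25 seizes.
  N25 sheds 90 L/s to N10, N6: 45 each.
    N10: 110+45 = 155 > 130
    N6: 50+45 = 95 ≤ 100
Round 2 — N10 seizes.
  N10 sheds 155 L/s: no online neighbours, lost.
No further seizures.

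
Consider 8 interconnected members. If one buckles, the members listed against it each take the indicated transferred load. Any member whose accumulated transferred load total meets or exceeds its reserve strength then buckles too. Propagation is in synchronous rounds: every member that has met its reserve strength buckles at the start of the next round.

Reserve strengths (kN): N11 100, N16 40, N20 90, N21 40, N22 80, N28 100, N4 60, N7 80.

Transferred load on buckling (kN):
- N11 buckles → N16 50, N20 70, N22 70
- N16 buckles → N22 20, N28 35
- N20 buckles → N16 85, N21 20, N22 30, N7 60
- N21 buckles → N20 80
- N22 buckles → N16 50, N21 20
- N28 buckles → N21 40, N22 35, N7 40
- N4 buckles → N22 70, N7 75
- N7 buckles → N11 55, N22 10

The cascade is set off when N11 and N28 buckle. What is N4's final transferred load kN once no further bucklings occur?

0

Round 1 — N11, N28 buckle (initial).
  N16: +50 → 50 ≥ 40
  N20: +70 → 70 < 90
  N21: +40 → 40 ≥ 40
  N22: +70+35 → 105 ≥ 80
  N7: +40 → 40 < 80
Round 2 — N16, N21, N22 buckle.
  N20: +80 → 150 ≥ 90
Round 3 — N20 buckles.
  N7: +60 → 100 ≥ 80
Round 4 — N7 buckles.
No further bucklings.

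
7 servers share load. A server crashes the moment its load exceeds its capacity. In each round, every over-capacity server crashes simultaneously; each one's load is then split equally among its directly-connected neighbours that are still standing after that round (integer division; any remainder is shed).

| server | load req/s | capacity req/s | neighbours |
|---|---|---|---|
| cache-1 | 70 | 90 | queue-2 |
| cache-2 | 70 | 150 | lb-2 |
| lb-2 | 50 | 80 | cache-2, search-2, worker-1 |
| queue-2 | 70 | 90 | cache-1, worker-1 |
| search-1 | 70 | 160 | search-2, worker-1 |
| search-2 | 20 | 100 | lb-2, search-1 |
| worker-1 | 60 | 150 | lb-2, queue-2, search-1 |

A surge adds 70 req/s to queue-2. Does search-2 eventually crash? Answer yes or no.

Round 1 — queue-2 at 140 > 90. queue-2 crashes.
  queue-2 sheds 140 req/s to cache-1, worker-1: 70 each.
    cache-1: 70+70 = 140 > 90
    worker-1: 60+70 = 130 ≤ 150
Round 2 — cache-1 crashes.
  cache-1 sheds 140 req/s: no online neighbours, lost.
No further crashes.

no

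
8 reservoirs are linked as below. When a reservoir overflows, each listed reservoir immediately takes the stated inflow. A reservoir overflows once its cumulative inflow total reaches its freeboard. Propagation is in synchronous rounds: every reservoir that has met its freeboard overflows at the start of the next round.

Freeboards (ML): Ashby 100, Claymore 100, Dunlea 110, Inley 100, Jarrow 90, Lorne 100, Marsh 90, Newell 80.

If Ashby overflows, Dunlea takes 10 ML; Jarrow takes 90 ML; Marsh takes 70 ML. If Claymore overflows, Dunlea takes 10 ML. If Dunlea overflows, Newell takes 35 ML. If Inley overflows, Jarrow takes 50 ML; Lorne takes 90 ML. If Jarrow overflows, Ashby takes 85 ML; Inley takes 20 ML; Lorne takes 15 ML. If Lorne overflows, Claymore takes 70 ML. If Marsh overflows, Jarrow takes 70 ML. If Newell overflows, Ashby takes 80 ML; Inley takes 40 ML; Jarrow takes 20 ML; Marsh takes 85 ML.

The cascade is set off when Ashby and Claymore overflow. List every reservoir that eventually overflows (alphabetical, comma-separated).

Round 1 — Ashby, Claymore overflow (initial).
  Dunlea: +10+10 → 20 < 110
  Jarrow: +90 → 90 ≥ 90
  Marsh: +70 → 70 < 90
Round 2 — Jarrow overflows.
  Inley: +20 → 20 < 100
  Lorne: +15 → 15 < 100
No further overflows.

Ashby, Claymore, Jarrow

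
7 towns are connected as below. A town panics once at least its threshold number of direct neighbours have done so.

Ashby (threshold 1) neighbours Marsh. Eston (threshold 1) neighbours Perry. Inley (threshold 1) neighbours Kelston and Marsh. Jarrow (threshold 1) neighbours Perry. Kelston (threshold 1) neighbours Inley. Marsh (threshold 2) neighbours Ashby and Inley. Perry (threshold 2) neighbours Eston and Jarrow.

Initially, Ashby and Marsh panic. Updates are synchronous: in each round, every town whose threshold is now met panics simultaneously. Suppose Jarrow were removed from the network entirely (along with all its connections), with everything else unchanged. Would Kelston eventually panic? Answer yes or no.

With Jarrow removed:
Round 1 — Ashby, Marsh panic (initial).
Round 2 — checking thresholds:
  Inley: 1 of 2 neighbours ≥ 1, panics.
Round 3 — checking thresholds:
  Kelston: 1 of 1 neighbours ≥ 1, panics.
Round 4 — no new panics; cascade stops.

yes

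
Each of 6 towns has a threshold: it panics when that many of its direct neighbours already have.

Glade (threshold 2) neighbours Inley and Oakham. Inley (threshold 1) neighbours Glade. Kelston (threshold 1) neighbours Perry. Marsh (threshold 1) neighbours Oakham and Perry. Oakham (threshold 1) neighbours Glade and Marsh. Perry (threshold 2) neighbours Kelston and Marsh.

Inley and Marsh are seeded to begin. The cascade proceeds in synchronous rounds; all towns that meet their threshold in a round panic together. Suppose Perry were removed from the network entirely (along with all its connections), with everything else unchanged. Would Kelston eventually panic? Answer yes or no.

no

With Perry removed:
Round 1 — Inley, Marsh panic (initial).
Round 2 — checking thresholds:
  Glade: 1 of 2 neighbours < 2, below threshold.
  Oakham: 1 of 2 neighbours ≥ 1, panics.
Round 3 — checking thresholds:
  Glade: 2 of 2 neighbours ≥ 2, panics.
Round 4 — no new panics; cascade stops.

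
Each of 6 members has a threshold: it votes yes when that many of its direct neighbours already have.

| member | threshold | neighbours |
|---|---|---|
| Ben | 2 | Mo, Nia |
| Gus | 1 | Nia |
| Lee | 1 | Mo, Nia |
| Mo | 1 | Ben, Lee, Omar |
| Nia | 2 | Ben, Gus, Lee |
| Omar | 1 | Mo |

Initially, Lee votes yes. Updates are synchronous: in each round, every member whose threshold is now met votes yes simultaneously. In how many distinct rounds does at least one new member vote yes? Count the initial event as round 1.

3

Round 1 — Lee votes yes (initial).
Round 2 — checking thresholds:
  Mo: 1 of 3 neighbours ≥ 1, votes yes.
  Nia: 1 of 3 neighbours < 2, below threshold.
Round 3 — checking thresholds:
  Ben: 1 of 2 neighbours < 2, below threshold.
  Nia: 1 of 3 neighbours < 2, below threshold.
  Omar: 1 of 1 neighbours ≥ 1, votes yes.
Round 4 — no new yes votes; cascade stops.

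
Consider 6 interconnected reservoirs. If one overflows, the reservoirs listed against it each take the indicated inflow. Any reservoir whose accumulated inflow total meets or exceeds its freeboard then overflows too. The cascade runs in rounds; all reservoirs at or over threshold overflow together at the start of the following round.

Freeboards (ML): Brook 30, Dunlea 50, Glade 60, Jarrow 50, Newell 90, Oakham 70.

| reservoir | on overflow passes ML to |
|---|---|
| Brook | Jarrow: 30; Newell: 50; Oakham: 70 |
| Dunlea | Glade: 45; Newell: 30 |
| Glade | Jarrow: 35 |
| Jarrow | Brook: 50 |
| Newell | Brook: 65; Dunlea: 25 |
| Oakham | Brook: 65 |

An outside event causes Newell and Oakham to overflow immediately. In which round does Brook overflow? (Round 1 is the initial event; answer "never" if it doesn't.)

Round 1 — Newell, Oakham overflow (initial).
  Brook: +65+65 → 130 ≥ 30
  Dunlea: +25 → 25 < 50
Round 2 — Brook overflows.
  Jarrow: +30 → 30 < 50
No further overflows.

2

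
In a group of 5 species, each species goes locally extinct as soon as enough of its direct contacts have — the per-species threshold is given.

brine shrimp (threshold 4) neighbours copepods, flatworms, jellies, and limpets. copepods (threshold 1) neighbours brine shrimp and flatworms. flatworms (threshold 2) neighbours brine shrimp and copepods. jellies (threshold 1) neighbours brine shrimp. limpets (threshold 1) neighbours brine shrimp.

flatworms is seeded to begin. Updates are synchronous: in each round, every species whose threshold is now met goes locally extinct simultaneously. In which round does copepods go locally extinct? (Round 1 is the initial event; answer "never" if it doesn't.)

Round 1 — flatworms goes locally extinct (initial).
Round 2 — checking thresholds:
  brine shrimp: 1 of 4 neighbours < 4, below threshold.
  copepods: 1 of 2 neighbours ≥ 1, goes locally extinct.
Round 3 — no new extinctions; cascade stops.

2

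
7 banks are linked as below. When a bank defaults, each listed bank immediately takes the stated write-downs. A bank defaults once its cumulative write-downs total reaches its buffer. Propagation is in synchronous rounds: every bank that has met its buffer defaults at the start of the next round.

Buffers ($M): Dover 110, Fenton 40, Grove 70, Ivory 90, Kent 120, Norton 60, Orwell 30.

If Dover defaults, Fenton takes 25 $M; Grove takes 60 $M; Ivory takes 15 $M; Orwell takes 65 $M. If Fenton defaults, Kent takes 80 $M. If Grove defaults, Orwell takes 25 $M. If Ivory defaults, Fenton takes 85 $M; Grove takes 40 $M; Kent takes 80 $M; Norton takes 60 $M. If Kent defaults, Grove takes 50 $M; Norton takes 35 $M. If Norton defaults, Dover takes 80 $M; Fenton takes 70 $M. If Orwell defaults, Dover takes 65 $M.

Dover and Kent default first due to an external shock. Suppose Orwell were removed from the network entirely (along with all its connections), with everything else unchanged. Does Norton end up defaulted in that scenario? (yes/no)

no

With Orwell removed:
Round 1 — Dover, Kent default (initial).
  Fenton: +25 → 25 < 40
  Grove: +60+50 → 110 ≥ 70
  Ivory: +15 → 15 < 90
  Norton: +35 → 35 < 60
Round 2 — Grove defaults.
No further defaults.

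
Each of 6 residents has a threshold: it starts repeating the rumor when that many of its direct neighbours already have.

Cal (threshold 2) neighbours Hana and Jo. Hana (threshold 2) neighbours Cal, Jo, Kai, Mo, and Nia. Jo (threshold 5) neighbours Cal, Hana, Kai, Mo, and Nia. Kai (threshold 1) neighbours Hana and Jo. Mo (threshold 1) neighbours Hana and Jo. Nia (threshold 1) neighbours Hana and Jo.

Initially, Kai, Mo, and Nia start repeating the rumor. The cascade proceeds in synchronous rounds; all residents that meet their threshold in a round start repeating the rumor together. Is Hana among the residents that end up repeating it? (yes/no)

Round 1 — Kai, Mo, Nia start repeating the rumor (initial).
Round 2 — checking thresholds:
  Hana: 3 of 5 neighbours ≥ 2, starts repeating the rumor.
  Jo: 3 of 5 neighbours < 5, not yet.
Round 3 — no new spreads; cascade stops.

yes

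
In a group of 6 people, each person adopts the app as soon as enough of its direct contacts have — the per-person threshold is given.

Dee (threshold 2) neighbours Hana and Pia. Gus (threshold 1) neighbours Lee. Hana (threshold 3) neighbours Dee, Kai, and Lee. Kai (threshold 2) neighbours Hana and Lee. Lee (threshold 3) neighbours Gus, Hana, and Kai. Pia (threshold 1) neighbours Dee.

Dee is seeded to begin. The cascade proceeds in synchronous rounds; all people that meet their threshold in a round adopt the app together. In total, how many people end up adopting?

2

Round 1 — Dee adopts the app (initial).
Round 2 — checking thresholds:
  Hana: 1 of 3 neighbours < 3, not yet.
  Pia: 1 of 1 neighbours ≥ 1, adopts the app.
Round 3 — no new adoptions; cascade stops.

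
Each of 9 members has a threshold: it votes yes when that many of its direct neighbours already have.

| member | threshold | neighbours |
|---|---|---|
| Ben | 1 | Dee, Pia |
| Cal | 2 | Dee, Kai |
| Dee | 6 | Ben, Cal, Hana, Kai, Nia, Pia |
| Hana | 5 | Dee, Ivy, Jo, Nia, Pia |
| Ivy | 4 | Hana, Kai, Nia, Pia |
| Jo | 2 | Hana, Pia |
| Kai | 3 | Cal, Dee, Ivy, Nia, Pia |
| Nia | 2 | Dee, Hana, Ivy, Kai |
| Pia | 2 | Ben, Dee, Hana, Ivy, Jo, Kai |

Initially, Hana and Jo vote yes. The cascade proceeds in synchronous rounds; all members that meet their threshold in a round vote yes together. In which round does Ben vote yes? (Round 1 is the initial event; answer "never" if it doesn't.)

3

Round 1 — Hana, Jo vote yes (initial).
Round 2 — checking thresholds:
  Dee: 1 of 6 neighbours < 6, not yet.
  Ivy: 1 of 4 neighbours < 4, not yet.
  Nia: 1 of 4 neighbours < 2, not yet.
  Pia: 2 of 6 neighbours ≥ 2, votes yes.
Round 3 — checking thresholds:
  Ben: 1 of 2 neighbours ≥ 1, votes yes.
  Dee: 2 of 6 neighbours < 6, not yet.
  Ivy: 2 of 4 neighbours < 4, not yet.
  Kai: 1 of 5 neighbours < 3, not yet.
  Nia: 1 of 4 neighbours < 2, not yet.
Round 4 — no new yes votes; cascade stops.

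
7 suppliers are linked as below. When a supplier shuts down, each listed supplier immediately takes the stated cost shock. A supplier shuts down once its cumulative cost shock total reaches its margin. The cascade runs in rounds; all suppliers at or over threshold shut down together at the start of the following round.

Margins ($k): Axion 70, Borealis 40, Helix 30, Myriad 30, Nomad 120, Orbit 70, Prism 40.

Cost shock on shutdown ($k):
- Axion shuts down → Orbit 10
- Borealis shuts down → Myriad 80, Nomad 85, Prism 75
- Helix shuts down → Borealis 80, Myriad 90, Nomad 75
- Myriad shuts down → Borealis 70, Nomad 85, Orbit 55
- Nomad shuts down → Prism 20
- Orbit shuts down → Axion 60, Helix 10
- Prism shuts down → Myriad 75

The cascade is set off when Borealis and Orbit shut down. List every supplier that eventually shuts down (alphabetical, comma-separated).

Round 1 — Borealis, Orbit shut down (initial).
  Axion: +60 → 60 < 70
  Helix: +10 → 10 < 30
  Myriad: +80 → 80 ≥ 30
  Nomad: +85 → 85 < 120
  Prism: +75 → 75 ≥ 40
Round 2 — Myriad, Prism shut down.
  Nomad: +85 → 170 ≥ 120
Round 3 — Nomad shuts down.
No further shutdowns.

Borealis, Myriad, Nomad, Orbit, Prism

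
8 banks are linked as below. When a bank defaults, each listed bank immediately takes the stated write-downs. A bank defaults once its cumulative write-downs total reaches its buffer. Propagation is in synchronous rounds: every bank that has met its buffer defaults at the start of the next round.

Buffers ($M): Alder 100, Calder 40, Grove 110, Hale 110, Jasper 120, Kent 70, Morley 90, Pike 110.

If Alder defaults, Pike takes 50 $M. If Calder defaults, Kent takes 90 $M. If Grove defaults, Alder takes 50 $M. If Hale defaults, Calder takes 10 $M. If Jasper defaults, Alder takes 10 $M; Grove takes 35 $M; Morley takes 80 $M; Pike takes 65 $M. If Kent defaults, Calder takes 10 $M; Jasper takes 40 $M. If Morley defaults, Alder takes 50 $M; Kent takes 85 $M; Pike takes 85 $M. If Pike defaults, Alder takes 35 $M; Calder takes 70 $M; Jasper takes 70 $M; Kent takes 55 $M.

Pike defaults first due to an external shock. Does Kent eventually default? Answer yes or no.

Round 1 — Pike defaults (initial).
  Alder: +35 → 35 < 100
  Calder: +70 → 70 ≥ 40
  Jasper: +70 → 70 < 120
  Kent: +55 → 55 < 70
Round 2 — Calder defaults.
  Kent: +90 → 145 ≥ 70
Round 3 — Kent defaults.
  Jasper: +40 → 110 < 120
No further defaults.

yes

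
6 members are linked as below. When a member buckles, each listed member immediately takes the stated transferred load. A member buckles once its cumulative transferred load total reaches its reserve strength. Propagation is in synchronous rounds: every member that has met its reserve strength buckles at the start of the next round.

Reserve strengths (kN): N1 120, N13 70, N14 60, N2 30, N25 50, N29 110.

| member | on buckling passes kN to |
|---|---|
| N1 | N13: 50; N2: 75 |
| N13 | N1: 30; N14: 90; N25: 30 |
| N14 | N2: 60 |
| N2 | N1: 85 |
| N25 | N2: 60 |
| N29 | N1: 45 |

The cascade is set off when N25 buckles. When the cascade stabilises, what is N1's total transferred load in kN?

Round 1 — N25 buckles (initial).
  N2: +60 → 60 ≥ 30
Round 2 — N2 buckles.
  N1: +85 → 85 < 120
No further bucklings.

85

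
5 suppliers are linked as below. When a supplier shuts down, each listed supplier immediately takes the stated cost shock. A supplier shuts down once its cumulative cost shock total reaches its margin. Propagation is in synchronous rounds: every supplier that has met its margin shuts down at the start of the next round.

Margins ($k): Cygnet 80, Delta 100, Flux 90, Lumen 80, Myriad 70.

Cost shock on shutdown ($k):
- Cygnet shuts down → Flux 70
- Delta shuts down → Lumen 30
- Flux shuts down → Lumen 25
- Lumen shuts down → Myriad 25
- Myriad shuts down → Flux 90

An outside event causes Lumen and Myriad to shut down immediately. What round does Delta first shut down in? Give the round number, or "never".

never

Round 1 — Lumen, Myriad shut down (initial).
  Flux: +90 → 90 ≥ 90
Round 2 — Flux shuts down.
No further shutdowns.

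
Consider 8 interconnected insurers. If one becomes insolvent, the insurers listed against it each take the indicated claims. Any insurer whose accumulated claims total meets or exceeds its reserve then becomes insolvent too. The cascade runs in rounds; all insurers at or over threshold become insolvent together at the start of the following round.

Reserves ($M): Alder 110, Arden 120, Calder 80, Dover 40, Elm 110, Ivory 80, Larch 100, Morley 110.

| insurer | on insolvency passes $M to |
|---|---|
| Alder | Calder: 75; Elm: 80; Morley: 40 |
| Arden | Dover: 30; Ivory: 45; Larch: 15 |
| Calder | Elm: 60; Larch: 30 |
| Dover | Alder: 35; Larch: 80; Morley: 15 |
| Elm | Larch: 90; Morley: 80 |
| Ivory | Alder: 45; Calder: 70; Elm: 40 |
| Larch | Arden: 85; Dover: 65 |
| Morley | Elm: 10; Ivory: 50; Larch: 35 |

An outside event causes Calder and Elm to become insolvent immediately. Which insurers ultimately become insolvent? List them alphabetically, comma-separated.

Round 1 — Calder, Elm become insolvent (initial).
  Larch: +30+90 → 120 ≥ 100
  Morley: +80 → 80 < 110
Round 2 — Larch becomes insolvent.
  Arden: +85 → 85 < 120
  Dover: +65 → 65 ≥ 40
Round 3 — Dover becomes insolvent.
  Alder: +35 → 35 < 110
  Morley: +15 → 95 < 110
No further insolvencies.

Calder, Dover, Elm, Larch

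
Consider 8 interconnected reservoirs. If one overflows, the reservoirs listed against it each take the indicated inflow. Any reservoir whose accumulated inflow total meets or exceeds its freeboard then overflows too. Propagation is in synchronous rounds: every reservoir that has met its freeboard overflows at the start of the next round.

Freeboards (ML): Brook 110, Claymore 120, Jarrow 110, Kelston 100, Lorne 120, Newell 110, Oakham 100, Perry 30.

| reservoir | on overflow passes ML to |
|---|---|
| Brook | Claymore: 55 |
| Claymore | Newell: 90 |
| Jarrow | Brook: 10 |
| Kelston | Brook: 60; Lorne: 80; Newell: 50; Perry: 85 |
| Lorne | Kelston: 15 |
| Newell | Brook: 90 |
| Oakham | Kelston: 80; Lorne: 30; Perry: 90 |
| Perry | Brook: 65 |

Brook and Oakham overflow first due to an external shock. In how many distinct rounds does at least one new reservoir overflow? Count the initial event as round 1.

Round 1 — Brook, Oakham overflow (initial).
  Claymore: +55 → 55 < 120
  Kelston: +80 → 80 < 100
  Lorne: +30 → 30 < 120
  Perry: +90 → 90 ≥ 30
Round 2 — Perry overflows.
No further overflows.

2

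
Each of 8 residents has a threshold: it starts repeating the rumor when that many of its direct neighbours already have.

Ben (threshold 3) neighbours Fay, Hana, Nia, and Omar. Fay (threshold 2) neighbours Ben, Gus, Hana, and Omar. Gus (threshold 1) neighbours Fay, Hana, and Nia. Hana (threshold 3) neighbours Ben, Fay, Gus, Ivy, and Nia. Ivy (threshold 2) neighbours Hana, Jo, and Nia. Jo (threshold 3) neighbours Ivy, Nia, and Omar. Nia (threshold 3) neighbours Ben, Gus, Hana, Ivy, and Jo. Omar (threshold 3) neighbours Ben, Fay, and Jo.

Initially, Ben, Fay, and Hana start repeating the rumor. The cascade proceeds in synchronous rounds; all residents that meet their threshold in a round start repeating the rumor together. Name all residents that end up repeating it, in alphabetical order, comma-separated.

Ben, Fay, Gus, Hana, Ivy, Nia

Round 1 — Ben, Fay, Hana start repeating the rumor (initial).
Round 2 — checking thresholds:
  Gus: 2 of 3 neighbours ≥ 1, starts repeating the rumor.
  Ivy: 1 of 3 neighbours < 2, not yet.
  Nia: 2 of 5 neighbours < 3, not yet.
  Omar: 2 of 3 neighbours < 3, not yet.
Round 3 — checking thresholds:
  Ivy: 1 of 3 neighbours < 2, not yet.
  Nia: 3 of 5 neighbours ≥ 3, starts repeating the rumor.
  Omar: 2 of 3 neighbours < 3, not yet.
Round 4 — checking thresholds:
  Ivy: 2 of 3 neighbours ≥ 2, starts repeating the rumor.
  Jo: 1 of 3 neighbours < 3, not yet.
  Omar: 2 of 3 neighbours < 3, not yet.
Round 5 — no new spreads; cascade stops.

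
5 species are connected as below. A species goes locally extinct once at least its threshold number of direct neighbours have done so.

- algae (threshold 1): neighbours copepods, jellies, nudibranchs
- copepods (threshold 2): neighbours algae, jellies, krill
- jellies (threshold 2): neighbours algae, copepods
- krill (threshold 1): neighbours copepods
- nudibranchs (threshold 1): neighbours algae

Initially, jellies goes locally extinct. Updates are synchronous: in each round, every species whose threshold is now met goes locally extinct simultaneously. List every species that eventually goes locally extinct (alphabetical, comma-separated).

algae, copepods, jellies, krill, nudibranchs

Round 1 — jellies goes locally extinct (initial).
Round 2 — checking thresholds:
  algae: 1 of 3 neighbours ≥ 1, goes locally extinct.
  copepods: 1 of 3 neighbours < 2, below threshold.
Round 3 — checking thresholds:
  copepods: 2 of 3 neighbours ≥ 2, goes locally extinct.
  nudibranchs: 1 of 1 neighbours ≥ 1, goes locally extinct.
Round 4 — checking thresholds:
  krill: 1 of 1 neighbours ≥ 1, goes locally extinct.
Round 5 — no new extinctions; cascade stops.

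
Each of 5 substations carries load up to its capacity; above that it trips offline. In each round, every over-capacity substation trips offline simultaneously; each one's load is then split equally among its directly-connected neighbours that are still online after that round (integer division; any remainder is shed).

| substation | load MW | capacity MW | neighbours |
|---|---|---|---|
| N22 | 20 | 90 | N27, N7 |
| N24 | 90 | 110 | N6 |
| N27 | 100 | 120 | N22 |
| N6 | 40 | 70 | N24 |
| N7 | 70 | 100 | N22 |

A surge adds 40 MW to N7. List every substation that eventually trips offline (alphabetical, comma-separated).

N22, N27, N7

Round 1 — N7 at 110 > 100. N7 trips offline.
  N7 sheds 110 MW to N22: 110 each.
    N22: 20+110 = 130 > 90
Round 2 — N22 trips offline.
  N22 sheds 130 MW to N27: 130 each.
    N27: 100+130 = 230 > 120
Round 3 — N27 trips offline.
  N27 sheds 230 MW: no online neighbours, lost.
No further trips.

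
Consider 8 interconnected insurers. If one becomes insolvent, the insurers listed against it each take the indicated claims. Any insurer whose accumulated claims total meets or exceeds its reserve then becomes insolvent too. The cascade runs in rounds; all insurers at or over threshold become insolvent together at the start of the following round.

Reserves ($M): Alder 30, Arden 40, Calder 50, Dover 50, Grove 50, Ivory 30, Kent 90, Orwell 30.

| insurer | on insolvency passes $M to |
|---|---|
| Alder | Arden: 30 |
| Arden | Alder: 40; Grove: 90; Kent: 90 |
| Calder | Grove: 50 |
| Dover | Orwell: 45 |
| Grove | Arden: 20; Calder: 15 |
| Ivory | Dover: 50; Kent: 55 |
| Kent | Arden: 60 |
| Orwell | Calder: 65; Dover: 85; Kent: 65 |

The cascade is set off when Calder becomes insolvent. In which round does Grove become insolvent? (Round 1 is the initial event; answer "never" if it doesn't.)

2

Round 1 — Calder becomes insolvent (initial).
  Grove: +50 → 50 ≥ 50
Round 2 — Grove becomes insolvent.
  Arden: +20 → 20 < 40
No further insolvencies.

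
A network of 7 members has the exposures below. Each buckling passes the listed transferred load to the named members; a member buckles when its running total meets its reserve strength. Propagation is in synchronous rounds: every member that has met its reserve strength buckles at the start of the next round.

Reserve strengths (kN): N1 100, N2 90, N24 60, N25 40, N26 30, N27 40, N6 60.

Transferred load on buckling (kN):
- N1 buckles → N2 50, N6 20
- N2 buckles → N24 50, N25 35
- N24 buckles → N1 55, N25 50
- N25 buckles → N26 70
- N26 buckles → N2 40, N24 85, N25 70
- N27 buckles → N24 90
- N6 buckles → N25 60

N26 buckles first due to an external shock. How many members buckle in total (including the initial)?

Round 1 — N26 buckles (initial).
  N2: +40 → 40 < 90
  N24: +85 → 85 ≥ 60
  N25: +70 → 70 ≥ 40
Round 2 — N24, N25 buckle.
  N1: +55 → 55 < 100
No further bucklings.

3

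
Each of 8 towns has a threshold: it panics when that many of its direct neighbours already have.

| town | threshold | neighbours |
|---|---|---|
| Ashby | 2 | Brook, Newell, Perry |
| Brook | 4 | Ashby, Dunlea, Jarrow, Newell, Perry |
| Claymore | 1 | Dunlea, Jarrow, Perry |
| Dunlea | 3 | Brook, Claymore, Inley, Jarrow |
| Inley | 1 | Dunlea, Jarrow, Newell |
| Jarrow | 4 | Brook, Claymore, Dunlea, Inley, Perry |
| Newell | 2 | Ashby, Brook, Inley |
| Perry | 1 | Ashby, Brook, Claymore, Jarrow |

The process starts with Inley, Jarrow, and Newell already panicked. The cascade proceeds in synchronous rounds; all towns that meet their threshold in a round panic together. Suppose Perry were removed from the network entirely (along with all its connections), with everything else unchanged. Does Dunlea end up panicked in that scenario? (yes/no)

yes

With Perry removed:
Round 1 — Inley, Jarrow, Newell panic (initial).
Round 2 — checking thresholds:
  Ashby: 1 of 2 neighbours < 2, below threshold.
  Brook: 2 of 4 neighbours < 4, below threshold.
  Claymore: 1 of 2 neighbours ≥ 1, panics.
  Dunlea: 2 of 4 neighbours < 3, below threshold.
Round 3 — checking thresholds:
  Ashby: 1 of 2 neighbours < 2, below threshold.
  Brook: 2 of 4 neighbours < 4, below threshold.
  Dunlea: 3 of 4 neighbours ≥ 3, panics.
Round 4 — no new panics; cascade stops.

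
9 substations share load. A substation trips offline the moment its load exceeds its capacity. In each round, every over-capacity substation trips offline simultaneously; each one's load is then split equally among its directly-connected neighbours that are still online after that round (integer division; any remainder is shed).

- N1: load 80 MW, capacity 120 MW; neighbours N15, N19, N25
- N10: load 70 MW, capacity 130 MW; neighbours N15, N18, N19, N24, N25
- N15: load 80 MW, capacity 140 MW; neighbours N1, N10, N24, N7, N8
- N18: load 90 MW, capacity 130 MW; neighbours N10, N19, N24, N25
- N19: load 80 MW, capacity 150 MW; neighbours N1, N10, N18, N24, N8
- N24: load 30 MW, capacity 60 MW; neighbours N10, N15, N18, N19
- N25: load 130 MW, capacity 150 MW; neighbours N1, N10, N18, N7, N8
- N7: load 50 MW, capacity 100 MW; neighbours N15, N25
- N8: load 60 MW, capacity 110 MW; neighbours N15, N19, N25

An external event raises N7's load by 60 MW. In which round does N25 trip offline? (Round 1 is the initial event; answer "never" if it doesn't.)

Round 1 — N7 at 110 > 100. N7 trips offline.
  N7 sheds 110 MW to N15, N25: 55 each.
    N15: 80+55 = 135 ≤ 140
    N25: 130+55 = 185 > 150
Round 2 — N25 trips offline.
  N25 sheds 185 MW to N1, N10, N18, N8: 46 each (1 lost).
    N1: 80+46 = 126 > 120
    N10: 70+46 = 116 ≤ 130
    N18: 90+46 = 136 > 130
    N8: 60+46 = 106 ≤ 110
Round 3 — N1, N18 trip offline.
  N1 sheds 126 MW to N15, N19: 63 each.
    N15: 135+63 = 198 > 140
    N19: 80+63 = 143 ≤ 150
  N18 sheds 136 MW to N10, N19, N24: 45 each (1 lost).
    N10: 116+45 = 161 > 130
    N19: 143+45 = 188 > 150
    N24: 30+45 = 75 > 60
Round 4 — N10, N15, N19, N24 trip offline.
  N10 sheds 161 MW: no online neighbours, lost.
  N15 sheds 198 MW to N8: 198 each.
    N8: 106+198 = 304 > 110
  N19 sheds 188 MW to N8: 188 each.
    N8: 304+188 = 492 > 110
  N24 sheds 75 MW: no online neighbours, lost.
Round 5 — N8 trips offline.
  N8 sheds 492 MW: no online neighbours, lost.
No further trips.

2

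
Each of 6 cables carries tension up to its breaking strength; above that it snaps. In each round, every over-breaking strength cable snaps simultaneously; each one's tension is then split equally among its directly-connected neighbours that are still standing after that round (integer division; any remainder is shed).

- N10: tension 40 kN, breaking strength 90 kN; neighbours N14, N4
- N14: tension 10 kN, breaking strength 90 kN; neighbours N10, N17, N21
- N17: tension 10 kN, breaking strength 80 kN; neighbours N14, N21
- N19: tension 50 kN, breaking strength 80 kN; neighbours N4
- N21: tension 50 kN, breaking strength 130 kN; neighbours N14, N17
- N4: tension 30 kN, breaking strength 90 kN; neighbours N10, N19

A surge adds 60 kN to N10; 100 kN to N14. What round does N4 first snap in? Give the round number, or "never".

2

Round 1 — N10 at 100 > 90; N14 at 110 > 90. N10, N14 snap.
  N10 sheds 100 kN to N4: 100 each.
    N4: 30+100 = 130 > 90
  N14 sheds 110 kN to N17, N21: 55 each.
    N17: 10+55 = 65 ≤ 80
    N21: 50+55 = 105 ≤ 130
Round 2 — N4 snaps.
  N4 sheds 130 kN to N19: 130 each.
    N19: 50+130 = 180 > 80
Round 3 — N19 snaps.
  N19 sheds 180 kN: no online neighbours, lost.
No further breaks.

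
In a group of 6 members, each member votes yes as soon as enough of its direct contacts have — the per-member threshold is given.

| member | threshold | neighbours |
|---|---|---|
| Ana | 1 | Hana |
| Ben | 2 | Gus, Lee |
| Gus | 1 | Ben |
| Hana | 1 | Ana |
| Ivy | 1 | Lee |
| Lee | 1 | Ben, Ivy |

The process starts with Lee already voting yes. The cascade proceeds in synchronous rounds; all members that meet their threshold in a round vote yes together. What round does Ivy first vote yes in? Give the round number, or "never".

2

Round 1 — Lee votes yes (initial).
Round 2 — checking thresholds:
  Ben: 1 of 2 neighbours < 2, below threshold.
  Ivy: 1 of 1 neighbours ≥ 1, votes yes.
Round 3 — no new yes votes; cascade stops.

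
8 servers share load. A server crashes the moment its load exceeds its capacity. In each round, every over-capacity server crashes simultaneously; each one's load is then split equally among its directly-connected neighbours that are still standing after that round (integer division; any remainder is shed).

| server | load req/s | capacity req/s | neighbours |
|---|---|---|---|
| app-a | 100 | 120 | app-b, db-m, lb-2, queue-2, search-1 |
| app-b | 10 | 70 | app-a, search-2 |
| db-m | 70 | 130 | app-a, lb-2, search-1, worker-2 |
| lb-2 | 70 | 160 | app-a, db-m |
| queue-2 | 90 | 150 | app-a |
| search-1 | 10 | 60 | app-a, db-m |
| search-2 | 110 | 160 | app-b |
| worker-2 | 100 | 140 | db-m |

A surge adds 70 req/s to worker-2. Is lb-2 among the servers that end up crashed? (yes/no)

Round 1 — worker-2 at 170 > 140. worker-2 crashes.
  worker-2 sheds 170 req/s to db-m: 170 each.
    db-m: 70+170 = 240 > 130
Round 2 — db-m crashes.
  db-m sheds 240 req/s to app-a, lb-2, search-1: 80 each.
    app-a: 100+80 = 180 > 120
    lb-2: 70+80 = 150 ≤ 160
    search-1: 10+80 = 90 > 60
Round 3 — app-a, search-1 crash.
  app-a sheds 180 req/s to app-b, lb-2, queue-2: 60 each.
    app-b: 10+60 = 70 ≤ 70
    lb-2: 150+60 = 210 > 160
    queue-2: 90+60 = 150 ≤ 150
  search-1 sheds 90 req/s: no online neighbours, lost.
Round 4 — lb-2 crashes.
  lb-2 sheds 210 req/s: no online neighbours, lost.
No further crashes.

yes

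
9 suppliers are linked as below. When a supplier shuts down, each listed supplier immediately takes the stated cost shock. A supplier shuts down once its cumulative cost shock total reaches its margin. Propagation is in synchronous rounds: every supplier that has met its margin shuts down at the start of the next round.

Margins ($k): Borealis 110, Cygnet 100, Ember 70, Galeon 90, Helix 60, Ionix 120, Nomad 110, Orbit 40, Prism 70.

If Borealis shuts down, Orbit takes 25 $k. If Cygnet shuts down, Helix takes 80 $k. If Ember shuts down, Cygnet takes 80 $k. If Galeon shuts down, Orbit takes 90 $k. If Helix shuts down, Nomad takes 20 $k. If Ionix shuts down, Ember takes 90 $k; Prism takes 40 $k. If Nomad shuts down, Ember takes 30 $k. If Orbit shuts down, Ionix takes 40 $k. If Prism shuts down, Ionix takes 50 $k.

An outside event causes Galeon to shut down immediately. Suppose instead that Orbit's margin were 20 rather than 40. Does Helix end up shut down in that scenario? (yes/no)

no

With Orbit's margin at 20:
Round 1 — Galeon shuts down (initial).
  Orbit: +90 → 90 ≥ 20
Round 2 — Orbit shuts down.
  Ionix: +40 → 40 < 120
No further shutdowns.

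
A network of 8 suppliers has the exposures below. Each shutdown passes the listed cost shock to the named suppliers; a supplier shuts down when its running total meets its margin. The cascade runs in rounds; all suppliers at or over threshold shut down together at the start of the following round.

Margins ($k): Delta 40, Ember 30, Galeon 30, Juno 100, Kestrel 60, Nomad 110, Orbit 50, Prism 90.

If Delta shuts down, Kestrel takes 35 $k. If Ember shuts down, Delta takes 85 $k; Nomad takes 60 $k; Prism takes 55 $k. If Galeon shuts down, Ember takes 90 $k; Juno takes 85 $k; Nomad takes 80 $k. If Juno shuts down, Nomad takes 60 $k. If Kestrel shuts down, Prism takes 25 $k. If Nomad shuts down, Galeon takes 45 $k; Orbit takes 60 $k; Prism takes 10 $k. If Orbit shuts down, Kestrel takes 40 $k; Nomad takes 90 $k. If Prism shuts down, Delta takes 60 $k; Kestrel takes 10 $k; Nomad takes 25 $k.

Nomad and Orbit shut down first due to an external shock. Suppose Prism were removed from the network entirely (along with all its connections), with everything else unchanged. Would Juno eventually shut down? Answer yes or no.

no

With Prism removed:
Round 1 — Nomad, Orbit shut down (initial).
  Galeon: +45 → 45 ≥ 30
  Kestrel: +40 → 40 < 60
Round 2 — Galeon shuts down.
  Ember: +90 → 90 ≥ 30
  Juno: +85 → 85 < 100
Round 3 — Ember shuts down.
  Delta: +85 → 85 ≥ 40
Round 4 — Delta shuts down.
  Kestrel: +35 → 75 ≥ 60
Round 5 — Kestrel shuts down.
No further shutdowns.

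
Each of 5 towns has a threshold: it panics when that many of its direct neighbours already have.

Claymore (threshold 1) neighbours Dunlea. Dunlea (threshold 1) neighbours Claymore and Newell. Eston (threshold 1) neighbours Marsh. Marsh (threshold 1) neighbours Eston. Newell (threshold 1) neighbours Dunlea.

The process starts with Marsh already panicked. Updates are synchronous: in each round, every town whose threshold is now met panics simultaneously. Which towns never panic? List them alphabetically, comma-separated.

Claymore, Dunlea, Newell

Round 1 — Marsh panics (initial).
Round 2 — checking thresholds:
  Eston: 1 of 1 neighbours ≥ 1, panics.
Round 3 — no new panics; cascade stops.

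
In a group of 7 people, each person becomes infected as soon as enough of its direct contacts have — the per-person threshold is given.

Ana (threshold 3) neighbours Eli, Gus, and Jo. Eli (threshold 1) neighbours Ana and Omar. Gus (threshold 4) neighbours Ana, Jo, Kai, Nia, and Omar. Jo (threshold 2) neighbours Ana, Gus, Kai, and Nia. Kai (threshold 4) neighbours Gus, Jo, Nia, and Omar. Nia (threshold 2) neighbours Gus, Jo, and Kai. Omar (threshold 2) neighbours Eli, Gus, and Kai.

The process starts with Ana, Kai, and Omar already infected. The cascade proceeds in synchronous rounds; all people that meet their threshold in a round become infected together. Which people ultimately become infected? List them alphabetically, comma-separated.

Round 1 — Ana, Kai, Omar become infected (initial).
Round 2 — checking thresholds:
  Eli: 2 of 2 neighbours ≥ 1, becomes infected.
  Gus: 3 of 5 neighbours < 4, not yet.
  Jo: 2 of 4 neighbours ≥ 2, becomes infected.
  Nia: 1 of 3 neighbours < 2, not yet.
Round 3 — checking thresholds:
  Gus: 4 of 5 neighbours ≥ 4, becomes infected.
  Nia: 2 of 3 neighbours ≥ 2, becomes infected.
Round 4 — no new infections; cascade stops.

Ana, Eli, Gus, Jo, Kai, Nia, Omar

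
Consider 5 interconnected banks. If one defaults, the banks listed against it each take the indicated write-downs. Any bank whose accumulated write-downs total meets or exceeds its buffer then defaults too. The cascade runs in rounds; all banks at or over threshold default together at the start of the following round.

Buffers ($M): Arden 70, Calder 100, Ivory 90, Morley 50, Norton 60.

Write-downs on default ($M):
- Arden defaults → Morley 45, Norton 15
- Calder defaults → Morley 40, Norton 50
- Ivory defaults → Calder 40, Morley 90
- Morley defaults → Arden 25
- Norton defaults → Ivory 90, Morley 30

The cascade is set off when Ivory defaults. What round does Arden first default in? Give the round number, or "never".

Round 1 — Ivory defaults (initial).
  Calder: +40 → 40 < 100
  Morley: +90 → 90 ≥ 50
Round 2 — Morley defaults.
  Arden: +25 → 25 < 70
No further defaults.

never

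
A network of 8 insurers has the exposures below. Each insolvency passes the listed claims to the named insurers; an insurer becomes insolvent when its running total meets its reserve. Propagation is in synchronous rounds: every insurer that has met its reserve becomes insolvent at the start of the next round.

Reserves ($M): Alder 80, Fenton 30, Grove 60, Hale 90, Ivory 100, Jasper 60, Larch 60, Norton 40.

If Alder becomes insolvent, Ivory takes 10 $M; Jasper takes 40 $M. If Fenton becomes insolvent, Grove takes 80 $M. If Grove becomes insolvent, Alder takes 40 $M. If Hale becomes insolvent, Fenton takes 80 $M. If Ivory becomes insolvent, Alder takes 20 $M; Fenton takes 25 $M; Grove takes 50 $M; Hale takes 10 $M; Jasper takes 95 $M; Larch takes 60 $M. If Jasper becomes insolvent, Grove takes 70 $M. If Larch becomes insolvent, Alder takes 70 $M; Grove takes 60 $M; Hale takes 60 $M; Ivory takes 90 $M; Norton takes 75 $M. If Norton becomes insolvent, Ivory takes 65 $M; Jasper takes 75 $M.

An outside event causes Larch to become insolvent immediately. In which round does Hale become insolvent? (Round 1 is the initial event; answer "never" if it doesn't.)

never

Round 1 — Larch becomes insolvent (initial).
  Alder: +70 → 70 < 80
  Grove: +60 → 60 ≥ 60
  Hale: +60 → 60 < 90
  Ivory: +90 → 90 < 100
  Norton: +75 → 75 ≥ 40
Round 2 — Grove, Norton become insolvent.
  Alder: +40 → 110 ≥ 80
  Ivory: +65 → 155 ≥ 100
  Jasper: +75 → 75 ≥ 60
Round 3 — Alder, Ivory, Jasper become insolvent.
  Fenton: +25 → 25 < 30
  Hale: +10 → 70 < 90
No further insolvencies.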